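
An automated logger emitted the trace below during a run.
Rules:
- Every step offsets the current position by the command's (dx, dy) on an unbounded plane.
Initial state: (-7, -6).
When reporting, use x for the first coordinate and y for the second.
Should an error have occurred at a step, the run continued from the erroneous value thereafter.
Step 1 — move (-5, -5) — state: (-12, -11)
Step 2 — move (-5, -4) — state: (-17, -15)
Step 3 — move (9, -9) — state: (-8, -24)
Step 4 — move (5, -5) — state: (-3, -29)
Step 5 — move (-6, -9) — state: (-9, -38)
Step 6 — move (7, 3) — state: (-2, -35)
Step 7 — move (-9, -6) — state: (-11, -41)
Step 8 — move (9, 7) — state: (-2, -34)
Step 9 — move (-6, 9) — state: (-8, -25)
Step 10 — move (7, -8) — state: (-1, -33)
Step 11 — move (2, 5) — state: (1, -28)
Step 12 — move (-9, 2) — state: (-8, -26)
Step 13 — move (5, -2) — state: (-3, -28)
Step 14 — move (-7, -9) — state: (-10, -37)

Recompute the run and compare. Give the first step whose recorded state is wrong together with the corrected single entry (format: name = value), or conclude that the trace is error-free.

no error

step 1: x = -7 + (-5) = -12, y = -6 + (-5) = -11 -> agrees with the trace
step 2: x = -12 + (-5) = -17, y = -11 + (-4) = -15 -> checks out
step 3: x = -17 + (9) = -8, y = -15 + (-9) = -24 -> confirmed correct
step 4: x = -8 + (5) = -3, y = -24 + (-5) = -29 -> consistent with the trace
step 5: x = -3 + (-6) = -9, y = -29 + (-9) = -38 -> checks out
step 6: x = -9 + (7) = -2, y = -38 + (3) = -35 -> no discrepancy
step 7: x = -2 + (-9) = -11, y = -35 + (-6) = -41 -> checks out
step 8: x = -11 + (9) = -2, y = -41 + (7) = -34 -> checks out
step 9: x = -2 + (-6) = -8, y = -34 + (9) = -25 -> in agreement
step 10: x = -8 + (7) = -1, y = -25 + (-8) = -33 -> confirmed correct
step 11: x = -1 + (2) = 1, y = -33 + (5) = -28 -> agrees with the trace
step 12: x = 1 + (-9) = -8, y = -28 + (2) = -26 -> matches
step 13: x = -8 + (5) = -3, y = -26 + (-2) = -28 -> checks out
step 14: x = -3 + (-7) = -10, y = -28 + (-9) = -37 -> agrees with the trace
Each recorded entry agrees with the recomputation.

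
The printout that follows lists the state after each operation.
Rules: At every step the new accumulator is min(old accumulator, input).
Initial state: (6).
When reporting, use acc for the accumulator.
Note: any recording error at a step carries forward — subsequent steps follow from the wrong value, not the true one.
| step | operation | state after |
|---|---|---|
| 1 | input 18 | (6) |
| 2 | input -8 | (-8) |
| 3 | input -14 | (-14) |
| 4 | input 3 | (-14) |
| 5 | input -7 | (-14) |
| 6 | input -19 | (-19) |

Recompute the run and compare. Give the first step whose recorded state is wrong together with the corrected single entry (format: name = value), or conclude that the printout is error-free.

step 1: acc = min(6, 18) = 6 -> verified
step 2: acc = min(6, -8) = -8 -> consistent with the printout
step 3: acc = min(-8, -14) = -14 -> verified
step 4: acc = min(-14, 3) = -14 -> verified
step 5: acc = min(-14, -7) = -14 -> matches
step 6: acc = min(-14, -19) = -19 -> verified
The recomputation confirms every line.

no error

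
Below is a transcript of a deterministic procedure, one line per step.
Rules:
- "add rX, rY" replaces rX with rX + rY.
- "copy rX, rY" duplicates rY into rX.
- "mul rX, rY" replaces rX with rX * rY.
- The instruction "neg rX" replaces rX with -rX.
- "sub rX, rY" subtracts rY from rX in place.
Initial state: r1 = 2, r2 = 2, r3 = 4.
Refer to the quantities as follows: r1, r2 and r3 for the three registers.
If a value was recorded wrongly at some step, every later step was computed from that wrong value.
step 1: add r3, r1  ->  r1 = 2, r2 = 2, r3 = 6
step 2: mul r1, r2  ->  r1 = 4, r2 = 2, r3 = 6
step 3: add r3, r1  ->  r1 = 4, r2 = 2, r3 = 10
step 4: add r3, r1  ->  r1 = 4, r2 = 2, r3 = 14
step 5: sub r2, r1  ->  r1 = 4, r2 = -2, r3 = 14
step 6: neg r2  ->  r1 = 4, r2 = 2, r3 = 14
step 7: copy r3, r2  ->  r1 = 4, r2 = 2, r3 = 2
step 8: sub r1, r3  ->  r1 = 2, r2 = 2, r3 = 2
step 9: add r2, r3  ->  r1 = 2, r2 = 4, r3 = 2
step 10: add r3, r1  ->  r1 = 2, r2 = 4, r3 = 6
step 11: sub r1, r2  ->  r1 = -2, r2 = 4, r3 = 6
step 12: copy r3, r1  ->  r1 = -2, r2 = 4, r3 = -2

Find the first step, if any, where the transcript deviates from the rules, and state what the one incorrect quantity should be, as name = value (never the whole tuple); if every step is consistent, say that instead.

step 10, r3 = 4

step 1: r3 = 4 + 2 = 6 -> confirmed correct
step 2: r1 = 2 * 2 = 4 -> confirmed correct
step 3: r3 = 6 + 4 = 10 -> same as recorded
step 4: r3 = 10 + 4 = 14 -> checks out
step 5: r2 = 2 - 4 = -2 -> matches
step 6: r2 = -(-2) = 2 -> checks out
step 7: r3 = 2 -> agrees with the transcript
step 8: r1 = 4 - 2 = 2 -> exactly as logged
step 9: r2 = 2 + 2 = 4 -> same as recorded
step 10: r3 = 2 + 2 = 4 -> first mismatch against the transcript
First deviation found at step 10; the corrected entry is r3 = 4.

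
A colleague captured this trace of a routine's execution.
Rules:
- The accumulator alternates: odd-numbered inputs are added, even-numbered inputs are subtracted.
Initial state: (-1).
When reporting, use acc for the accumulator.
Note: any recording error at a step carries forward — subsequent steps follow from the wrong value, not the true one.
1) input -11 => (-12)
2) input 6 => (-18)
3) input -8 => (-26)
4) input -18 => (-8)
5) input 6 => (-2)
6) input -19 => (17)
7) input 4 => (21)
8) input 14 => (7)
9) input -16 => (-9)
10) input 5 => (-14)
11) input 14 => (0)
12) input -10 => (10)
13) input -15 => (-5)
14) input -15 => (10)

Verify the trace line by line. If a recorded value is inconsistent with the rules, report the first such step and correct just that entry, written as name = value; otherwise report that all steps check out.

no error

Recomputing the run from the initial state:
step 1: acc = -12
step 2: acc = -18
step 3: acc = -26
step 4: acc = -8
step 5: acc = -2
step 6: acc = 17
step 7: acc = 21
step 8: acc = 7
step 9: acc = -9
step 10: acc = -14
step 11: acc = 0
step 12: acc = 10
step 13: acc = -5
step 14: acc = 10
This matches the trace at every step.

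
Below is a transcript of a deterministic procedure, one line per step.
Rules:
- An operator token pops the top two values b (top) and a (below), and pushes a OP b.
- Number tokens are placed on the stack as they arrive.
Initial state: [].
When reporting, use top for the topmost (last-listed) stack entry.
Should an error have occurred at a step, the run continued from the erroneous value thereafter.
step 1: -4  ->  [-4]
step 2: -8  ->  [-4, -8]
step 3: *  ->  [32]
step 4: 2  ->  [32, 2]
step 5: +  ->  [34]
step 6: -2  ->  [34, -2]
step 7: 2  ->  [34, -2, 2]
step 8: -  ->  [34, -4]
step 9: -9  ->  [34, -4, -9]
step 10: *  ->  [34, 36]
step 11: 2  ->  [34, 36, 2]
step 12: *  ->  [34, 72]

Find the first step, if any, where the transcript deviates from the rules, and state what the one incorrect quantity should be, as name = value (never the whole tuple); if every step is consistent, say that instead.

no error

1. push -4: top = -4 (consistent with the transcript)
2. push -8: top = -8 (checks out)
3. -4 * -8 = 32 (exactly as logged)
4. push 2: top = 2 (confirmed correct)
5. 32 + 2 = 34 (verified)
6. push -2: top = -2 (exactly as logged)
7. push 2: top = 2 (consistent with the transcript)
8. -2 - 2 = -4 (checks out)
9. push -9: top = -9 (in agreement)
10. -4 * -9 = 36 (exactly as logged)
11. push 2: top = 2 (matches)
12. 36 * 2 = 72 (no discrepancy)
Each recorded entry agrees with the recomputation.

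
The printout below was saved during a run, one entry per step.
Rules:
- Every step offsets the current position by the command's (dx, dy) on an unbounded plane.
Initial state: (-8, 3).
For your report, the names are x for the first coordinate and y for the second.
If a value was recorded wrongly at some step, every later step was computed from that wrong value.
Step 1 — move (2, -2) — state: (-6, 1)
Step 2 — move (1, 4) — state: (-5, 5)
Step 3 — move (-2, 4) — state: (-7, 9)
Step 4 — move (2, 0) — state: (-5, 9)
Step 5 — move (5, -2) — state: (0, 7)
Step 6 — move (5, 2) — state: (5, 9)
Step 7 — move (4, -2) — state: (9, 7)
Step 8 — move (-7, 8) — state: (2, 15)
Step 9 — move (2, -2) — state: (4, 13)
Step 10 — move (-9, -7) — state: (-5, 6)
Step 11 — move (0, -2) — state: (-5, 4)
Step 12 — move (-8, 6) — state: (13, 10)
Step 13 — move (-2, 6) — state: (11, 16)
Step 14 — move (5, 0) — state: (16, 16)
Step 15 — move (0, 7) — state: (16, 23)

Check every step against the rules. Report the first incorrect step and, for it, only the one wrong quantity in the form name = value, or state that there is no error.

step 12, x = -13

1. x = -8 + (2) = -6, y = 3 + (-2) = 1 (no discrepancy)
2. x = -6 + (1) = -5, y = 1 + (4) = 5 (matches)
3. x = -5 + (-2) = -7, y = 5 + (4) = 9 (confirmed correct)
4. x = -7 + (2) = -5, y = 9 + (0) = 9 (matches)
5. x = -5 + (5) = 0, y = 9 + (-2) = 7 (agrees with the printout)
6. x = 0 + (5) = 5, y = 7 + (2) = 9 (no discrepancy)
7. x = 5 + (4) = 9, y = 9 + (-2) = 7 (no discrepancy)
8. x = 9 + (-7) = 2, y = 7 + (8) = 15 (confirmed correct)
9. x = 2 + (2) = 4, y = 15 + (-2) = 13 (confirmed correct)
10. x = 4 + (-9) = -5, y = 13 + (-7) = 6 (in agreement)
11. x = -5 + (0) = -5, y = 6 + (-2) = 4 (checks out)
12. x = -5 + (-8) = -13, y = 4 + (6) = 10 (this is not what the printout shows)
The audit stops at step 12: the recorded entry is wrong and should be x = -13.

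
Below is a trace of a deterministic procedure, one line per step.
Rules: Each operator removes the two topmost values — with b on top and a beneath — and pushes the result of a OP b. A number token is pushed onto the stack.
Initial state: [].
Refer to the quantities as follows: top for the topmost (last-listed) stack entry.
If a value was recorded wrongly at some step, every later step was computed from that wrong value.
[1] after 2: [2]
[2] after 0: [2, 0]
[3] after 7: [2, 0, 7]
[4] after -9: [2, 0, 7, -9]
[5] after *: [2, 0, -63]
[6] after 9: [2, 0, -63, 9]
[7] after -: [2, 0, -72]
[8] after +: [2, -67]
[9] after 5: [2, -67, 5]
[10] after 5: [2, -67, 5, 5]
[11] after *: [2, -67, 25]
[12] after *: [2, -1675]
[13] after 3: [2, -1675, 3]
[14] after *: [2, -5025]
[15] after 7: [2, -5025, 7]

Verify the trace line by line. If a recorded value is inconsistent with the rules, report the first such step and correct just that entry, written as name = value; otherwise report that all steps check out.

step 8, top = -72

Recomputing the run from the initial state:
step 1: [2]
step 2: [2, 0]
step 3: [2, 0, 7]
step 4: [2, 0, 7, -9]
step 5: [2, 0, -63]
step 6: [2, 0, -63, 9]
step 7: [2, 0, -72]
step 8: [2, -72]
step 9: [2, -72, 5]
step 10: [2, -72, 5, 5]
step 11: [2, -72, 25]
step 12: [2, -1800]
step 13: [2, -1800, 3]
step 14: [2, -5400]
step 15: [2, -5400, 7]
The first disagreement with the trace is at step 8, where the value should be top = -72.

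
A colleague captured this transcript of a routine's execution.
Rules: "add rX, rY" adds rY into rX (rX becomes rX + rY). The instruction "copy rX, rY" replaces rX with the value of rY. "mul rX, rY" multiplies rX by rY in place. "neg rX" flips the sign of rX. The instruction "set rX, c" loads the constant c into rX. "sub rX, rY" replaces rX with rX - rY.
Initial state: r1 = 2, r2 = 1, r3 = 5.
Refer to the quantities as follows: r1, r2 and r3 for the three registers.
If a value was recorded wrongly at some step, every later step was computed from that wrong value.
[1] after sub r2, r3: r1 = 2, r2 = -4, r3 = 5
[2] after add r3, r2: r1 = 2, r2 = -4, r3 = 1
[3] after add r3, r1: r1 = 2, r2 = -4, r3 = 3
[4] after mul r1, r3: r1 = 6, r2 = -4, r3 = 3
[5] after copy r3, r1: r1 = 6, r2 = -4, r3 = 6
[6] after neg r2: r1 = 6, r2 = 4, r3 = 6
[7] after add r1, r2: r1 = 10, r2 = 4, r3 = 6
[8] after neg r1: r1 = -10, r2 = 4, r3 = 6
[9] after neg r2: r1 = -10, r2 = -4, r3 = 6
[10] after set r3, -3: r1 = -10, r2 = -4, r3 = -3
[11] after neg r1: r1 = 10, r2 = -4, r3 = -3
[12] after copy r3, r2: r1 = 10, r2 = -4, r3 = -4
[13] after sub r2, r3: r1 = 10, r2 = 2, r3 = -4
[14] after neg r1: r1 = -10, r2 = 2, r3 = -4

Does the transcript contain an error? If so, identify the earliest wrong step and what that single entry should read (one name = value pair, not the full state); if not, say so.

Step 1: r2 = 1 - 5 = -4 — no discrepancy.
Step 2: r3 = 5 + -4 = 1 — agrees with the transcript.
Step 3: r3 = 1 + 2 = 3 — exactly as logged.
Step 4: r1 = 2 * 3 = 6 — confirmed correct.
Step 5: r3 = 6 — agrees with the transcript.
Step 6: r2 = -(-4) = 4 — in agreement.
Step 7: r1 = 6 + 4 = 10 — verified.
Step 8: r1 = -(10) = -10 — no discrepancy.
Step 9: r2 = -(4) = -4 — consistent with the transcript.
Step 10: r3 = -3 — verified.
Step 11: r1 = -(-10) = 10 — consistent with the transcript.
Step 12: r3 = -4 — confirmed correct.
Step 13: r2 = -4 - -4 = 0 — the entry is off here.
Step 13 is the first one off; corrected, r2 = 0.

step 13, r2 = 0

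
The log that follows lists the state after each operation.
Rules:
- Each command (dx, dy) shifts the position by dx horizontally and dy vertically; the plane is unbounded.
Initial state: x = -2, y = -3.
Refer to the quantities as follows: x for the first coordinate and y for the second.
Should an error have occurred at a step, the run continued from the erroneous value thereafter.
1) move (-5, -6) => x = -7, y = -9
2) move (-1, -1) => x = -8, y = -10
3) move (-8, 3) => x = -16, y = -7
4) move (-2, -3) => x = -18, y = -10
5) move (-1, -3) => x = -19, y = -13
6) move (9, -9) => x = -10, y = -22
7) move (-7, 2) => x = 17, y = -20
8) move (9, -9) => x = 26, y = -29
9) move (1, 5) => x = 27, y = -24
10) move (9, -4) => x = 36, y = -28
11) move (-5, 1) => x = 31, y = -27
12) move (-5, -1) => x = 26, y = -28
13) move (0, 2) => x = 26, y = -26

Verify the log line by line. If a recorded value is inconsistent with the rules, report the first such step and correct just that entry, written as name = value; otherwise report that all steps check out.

Recomputing the run from the initial state:
step 1: x = -7, y = -9
step 2: x = -8, y = -10
step 3: x = -16, y = -7
step 4: x = -18, y = -10
step 5: x = -19, y = -13
step 6: x = -10, y = -22
step 7: x = -17, y = -20
step 8: x = -8, y = -29
step 9: x = -7, y = -24
step 10: x = 2, y = -28
step 11: x = -3, y = -27
step 12: x = -8, y = -28
step 13: x = -8, y = -26
The first disagreement with the log is at step 7, where the value should be x = -17.

step 7, x = -17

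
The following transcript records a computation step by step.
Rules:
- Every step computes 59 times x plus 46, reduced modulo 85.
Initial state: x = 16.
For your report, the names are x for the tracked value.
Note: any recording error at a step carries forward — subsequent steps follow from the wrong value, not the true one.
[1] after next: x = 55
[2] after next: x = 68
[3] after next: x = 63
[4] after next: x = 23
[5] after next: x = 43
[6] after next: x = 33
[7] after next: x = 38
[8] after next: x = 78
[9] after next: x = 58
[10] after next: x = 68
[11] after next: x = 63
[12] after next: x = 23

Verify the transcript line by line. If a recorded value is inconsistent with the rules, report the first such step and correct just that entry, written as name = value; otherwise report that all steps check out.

Step 1: x = (59*16 + 46) mod 85 = 55 — in agreement.
Step 2: x = (59*55 + 46) mod 85 = 61 — this is not what the transcript shows.
First incorrect step: 2; the correct value is x = 61.

step 2, x = 61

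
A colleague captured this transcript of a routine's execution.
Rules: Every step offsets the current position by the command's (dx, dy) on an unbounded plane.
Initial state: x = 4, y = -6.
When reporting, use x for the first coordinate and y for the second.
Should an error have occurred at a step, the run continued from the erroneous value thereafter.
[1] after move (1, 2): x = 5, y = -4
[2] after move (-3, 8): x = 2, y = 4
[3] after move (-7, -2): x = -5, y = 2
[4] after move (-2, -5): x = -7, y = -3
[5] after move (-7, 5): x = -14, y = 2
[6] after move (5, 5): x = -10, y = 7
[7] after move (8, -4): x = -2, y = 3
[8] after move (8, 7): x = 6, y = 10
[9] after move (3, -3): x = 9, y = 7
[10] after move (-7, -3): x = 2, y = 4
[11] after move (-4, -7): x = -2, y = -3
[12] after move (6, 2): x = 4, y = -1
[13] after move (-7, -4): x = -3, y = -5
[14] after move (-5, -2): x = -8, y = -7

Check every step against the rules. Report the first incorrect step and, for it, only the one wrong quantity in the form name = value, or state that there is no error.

step 6, x = -9

1. x = 4 + (1) = 5, y = -6 + (2) = -4 (agrees with the transcript)
2. x = 5 + (-3) = 2, y = -4 + (8) = 4 (verified)
3. x = 2 + (-7) = -5, y = 4 + (-2) = 2 (matches)
4. x = -5 + (-2) = -7, y = 2 + (-5) = -3 (consistent with the transcript)
5. x = -7 + (-7) = -14, y = -3 + (5) = 2 (matches)
6. x = -14 + (5) = -9, y = 2 + (5) = 7 (the entry is off here)
Conclusion: step 6 carries the first error; the entry should be x = -9.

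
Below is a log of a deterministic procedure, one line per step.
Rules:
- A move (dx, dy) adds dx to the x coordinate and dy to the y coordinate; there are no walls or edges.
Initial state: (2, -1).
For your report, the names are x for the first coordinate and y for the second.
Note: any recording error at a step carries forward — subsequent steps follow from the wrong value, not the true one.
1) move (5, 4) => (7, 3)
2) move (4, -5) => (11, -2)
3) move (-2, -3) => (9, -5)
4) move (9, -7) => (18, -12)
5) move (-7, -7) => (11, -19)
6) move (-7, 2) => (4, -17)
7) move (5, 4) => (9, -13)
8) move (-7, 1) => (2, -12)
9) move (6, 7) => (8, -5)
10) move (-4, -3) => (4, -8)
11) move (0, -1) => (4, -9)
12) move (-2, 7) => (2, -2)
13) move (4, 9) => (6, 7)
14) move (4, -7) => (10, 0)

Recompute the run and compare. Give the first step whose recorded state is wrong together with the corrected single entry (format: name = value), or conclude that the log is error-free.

no error

1. x = 2 + (5) = 7, y = -1 + (4) = 3 (checks out)
2. x = 7 + (4) = 11, y = 3 + (-5) = -2 (exactly as logged)
3. x = 11 + (-2) = 9, y = -2 + (-3) = -5 (verified)
4. x = 9 + (9) = 18, y = -5 + (-7) = -12 (exactly as logged)
5. x = 18 + (-7) = 11, y = -12 + (-7) = -19 (in agreement)
6. x = 11 + (-7) = 4, y = -19 + (2) = -17 (matches)
7. x = 4 + (5) = 9, y = -17 + (4) = -13 (consistent with the log)
8. x = 9 + (-7) = 2, y = -13 + (1) = -12 (same as recorded)
9. x = 2 + (6) = 8, y = -12 + (7) = -5 (verified)
10. x = 8 + (-4) = 4, y = -5 + (-3) = -8 (in agreement)
11. x = 4 + (0) = 4, y = -8 + (-1) = -9 (in agreement)
12. x = 4 + (-2) = 2, y = -9 + (7) = -2 (no discrepancy)
13. x = 2 + (4) = 6, y = -2 + (9) = 7 (no discrepancy)
14. x = 6 + (4) = 10, y = 7 + (-7) = 0 (exactly as logged)
The recomputation confirms every line.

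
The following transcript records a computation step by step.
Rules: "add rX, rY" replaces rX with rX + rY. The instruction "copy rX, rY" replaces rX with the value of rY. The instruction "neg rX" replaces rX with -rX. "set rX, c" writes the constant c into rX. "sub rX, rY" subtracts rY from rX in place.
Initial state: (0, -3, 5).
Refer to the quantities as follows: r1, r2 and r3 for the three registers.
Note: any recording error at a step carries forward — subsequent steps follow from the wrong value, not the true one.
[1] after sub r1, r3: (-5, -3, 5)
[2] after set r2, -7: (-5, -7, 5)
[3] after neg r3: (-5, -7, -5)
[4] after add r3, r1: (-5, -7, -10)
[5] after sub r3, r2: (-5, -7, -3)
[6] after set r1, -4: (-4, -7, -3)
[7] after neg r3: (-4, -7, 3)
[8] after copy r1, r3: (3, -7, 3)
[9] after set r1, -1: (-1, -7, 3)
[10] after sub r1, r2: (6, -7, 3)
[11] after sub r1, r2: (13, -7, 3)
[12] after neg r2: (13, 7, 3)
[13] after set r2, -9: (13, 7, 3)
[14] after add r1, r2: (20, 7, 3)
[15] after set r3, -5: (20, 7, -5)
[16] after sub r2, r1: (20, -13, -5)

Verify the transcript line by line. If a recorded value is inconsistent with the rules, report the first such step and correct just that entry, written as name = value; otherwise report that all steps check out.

Recomputing the run from the initial state:
step 1: r1 = -5, r2 = -3, r3 = 5
step 2: r1 = -5, r2 = -7, r3 = 5
step 3: r1 = -5, r2 = -7, r3 = -5
step 4: r1 = -5, r2 = -7, r3 = -10
step 5: r1 = -5, r2 = -7, r3 = -3
step 6: r1 = -4, r2 = -7, r3 = -3
step 7: r1 = -4, r2 = -7, r3 = 3
step 8: r1 = 3, r2 = -7, r3 = 3
step 9: r1 = -1, r2 = -7, r3 = 3
step 10: r1 = 6, r2 = -7, r3 = 3
step 11: r1 = 13, r2 = -7, r3 = 3
step 12: r1 = 13, r2 = 7, r3 = 3
step 13: r1 = 13, r2 = -9, r3 = 3
step 14: r1 = 4, r2 = -9, r3 = 3
step 15: r1 = 4, r2 = -9, r3 = -5
step 16: r1 = 4, r2 = -13, r3 = -5
The first disagreement with the transcript is at step 13, where the value should be r2 = -9.

step 13, r2 = -9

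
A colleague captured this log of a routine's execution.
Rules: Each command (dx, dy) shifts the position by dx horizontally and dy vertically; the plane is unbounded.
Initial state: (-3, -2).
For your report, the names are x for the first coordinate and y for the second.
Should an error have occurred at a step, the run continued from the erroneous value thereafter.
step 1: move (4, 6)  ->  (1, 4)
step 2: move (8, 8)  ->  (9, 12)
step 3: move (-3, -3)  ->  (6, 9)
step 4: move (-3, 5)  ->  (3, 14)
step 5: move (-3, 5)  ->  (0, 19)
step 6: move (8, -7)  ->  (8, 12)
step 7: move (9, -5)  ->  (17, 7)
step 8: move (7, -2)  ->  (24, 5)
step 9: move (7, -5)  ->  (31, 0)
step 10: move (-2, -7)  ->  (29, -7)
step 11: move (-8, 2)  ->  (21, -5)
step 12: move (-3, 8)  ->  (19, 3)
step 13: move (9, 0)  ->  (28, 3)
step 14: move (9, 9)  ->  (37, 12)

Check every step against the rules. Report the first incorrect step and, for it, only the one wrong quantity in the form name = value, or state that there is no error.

step 12, x = 18

Step 1: x = -3 + (4) = 1, y = -2 + (6) = 4 — matches.
Step 2: x = 1 + (8) = 9, y = 4 + (8) = 12 — exactly as logged.
Step 3: x = 9 + (-3) = 6, y = 12 + (-3) = 9 — checks out.
Step 4: x = 6 + (-3) = 3, y = 9 + (5) = 14 — agrees with the log.
Step 5: x = 3 + (-3) = 0, y = 14 + (5) = 19 — checks out.
Step 6: x = 0 + (8) = 8, y = 19 + (-7) = 12 — checks out.
Step 7: x = 8 + (9) = 17, y = 12 + (-5) = 7 — verified.
Step 8: x = 17 + (7) = 24, y = 7 + (-2) = 5 — agrees with the log.
Step 9: x = 24 + (7) = 31, y = 5 + (-5) = 0 — no discrepancy.
Step 10: x = 31 + (-2) = 29, y = 0 + (-7) = -7 — in agreement.
Step 11: x = 29 + (-8) = 21, y = -7 + (2) = -5 — matches.
Step 12: x = 21 + (-3) = 18, y = -5 + (8) = 3 — first mismatch against the log.
So the first discrepancy is step 12, where the right value is x = 18.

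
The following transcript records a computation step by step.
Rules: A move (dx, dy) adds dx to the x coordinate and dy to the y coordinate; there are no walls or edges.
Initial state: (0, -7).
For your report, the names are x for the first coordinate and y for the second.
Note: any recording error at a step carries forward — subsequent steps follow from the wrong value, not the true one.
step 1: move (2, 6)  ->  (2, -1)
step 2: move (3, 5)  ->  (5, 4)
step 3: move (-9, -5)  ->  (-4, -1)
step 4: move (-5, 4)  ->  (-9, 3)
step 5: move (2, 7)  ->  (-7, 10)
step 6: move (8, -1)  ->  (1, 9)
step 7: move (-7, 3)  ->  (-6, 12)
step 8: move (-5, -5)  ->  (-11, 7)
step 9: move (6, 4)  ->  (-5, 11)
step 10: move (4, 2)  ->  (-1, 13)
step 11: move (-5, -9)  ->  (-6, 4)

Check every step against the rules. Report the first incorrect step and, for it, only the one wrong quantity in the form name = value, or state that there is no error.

no error

step 1: x = 0 + (2) = 2, y = -7 + (6) = -1 -> in agreement
step 2: x = 2 + (3) = 5, y = -1 + (5) = 4 -> matches
step 3: x = 5 + (-9) = -4, y = 4 + (-5) = -1 -> confirmed correct
step 4: x = -4 + (-5) = -9, y = -1 + (4) = 3 -> matches
step 5: x = -9 + (2) = -7, y = 3 + (7) = 10 -> exactly as logged
step 6: x = -7 + (8) = 1, y = 10 + (-1) = 9 -> confirmed correct
step 7: x = 1 + (-7) = -6, y = 9 + (3) = 12 -> verified
step 8: x = -6 + (-5) = -11, y = 12 + (-5) = 7 -> matches
step 9: x = -11 + (6) = -5, y = 7 + (4) = 11 -> confirmed correct
step 10: x = -5 + (4) = -1, y = 11 + (2) = 13 -> confirmed correct
step 11: x = -1 + (-5) = -6, y = 13 + (-9) = 4 -> same as recorded
The whole run recomputes cleanly — no discrepancies.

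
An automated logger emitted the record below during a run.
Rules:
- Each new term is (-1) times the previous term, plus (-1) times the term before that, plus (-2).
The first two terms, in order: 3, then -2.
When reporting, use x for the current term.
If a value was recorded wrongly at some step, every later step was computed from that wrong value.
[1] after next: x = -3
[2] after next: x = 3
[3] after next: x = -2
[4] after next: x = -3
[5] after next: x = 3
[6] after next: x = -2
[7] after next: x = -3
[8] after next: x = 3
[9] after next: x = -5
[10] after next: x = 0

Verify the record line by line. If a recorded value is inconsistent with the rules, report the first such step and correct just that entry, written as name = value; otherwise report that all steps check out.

1. x = -1*(-2) + (-1)*(3) + (-2) = -3 (exactly as logged)
2. x = -1*(-3) + (-1)*(-2) + (-2) = 3 (confirmed correct)
3. x = -1*(3) + (-1)*(-3) + (-2) = -2 (consistent with the record)
4. x = -1*(-2) + (-1)*(3) + (-2) = -3 (confirmed correct)
5. x = -1*(-3) + (-1)*(-2) + (-2) = 3 (matches)
6. x = -1*(3) + (-1)*(-3) + (-2) = -2 (agrees with the record)
7. x = -1*(-2) + (-1)*(3) + (-2) = -3 (exactly as logged)
8. x = -1*(-3) + (-1)*(-2) + (-2) = 3 (agrees with the record)
9. x = -1*(3) + (-1)*(-3) + (-2) = -2 (the record disagrees here)
That makes step 9 the first incorrect line — x = -2 is what it should show.

step 9, x = -2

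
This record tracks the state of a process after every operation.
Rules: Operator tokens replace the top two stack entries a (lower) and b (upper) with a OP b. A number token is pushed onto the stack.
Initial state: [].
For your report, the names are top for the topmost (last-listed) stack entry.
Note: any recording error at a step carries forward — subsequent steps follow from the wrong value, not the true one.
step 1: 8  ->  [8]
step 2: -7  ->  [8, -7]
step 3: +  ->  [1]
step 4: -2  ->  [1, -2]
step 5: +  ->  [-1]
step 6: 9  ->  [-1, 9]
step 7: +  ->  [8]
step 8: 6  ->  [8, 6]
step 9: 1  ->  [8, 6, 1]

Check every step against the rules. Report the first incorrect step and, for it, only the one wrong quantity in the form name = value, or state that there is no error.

no error

1. push 8: top = 8 (matches)
2. push -7: top = -7 (matches)
3. 8 + -7 = 1 (verified)
4. push -2: top = -2 (exactly as logged)
5. 1 + -2 = -1 (agrees with the record)
6. push 9: top = 9 (verified)
7. -1 + 9 = 8 (agrees with the record)
8. push 6: top = 6 (no discrepancy)
9. push 1: top = 1 (matches)
All entries verified; no error found.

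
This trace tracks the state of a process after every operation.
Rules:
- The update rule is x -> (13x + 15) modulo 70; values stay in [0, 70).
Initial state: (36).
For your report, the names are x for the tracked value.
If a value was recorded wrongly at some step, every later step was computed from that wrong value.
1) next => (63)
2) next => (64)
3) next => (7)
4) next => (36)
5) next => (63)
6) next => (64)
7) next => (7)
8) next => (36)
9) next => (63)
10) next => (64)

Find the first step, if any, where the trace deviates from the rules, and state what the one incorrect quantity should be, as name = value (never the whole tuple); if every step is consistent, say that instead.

no error

Recomputing the run from the initial state:
step 1: x = 63
step 2: x = 64
step 3: x = 7
step 4: x = 36
step 5: x = 63
step 6: x = 64
step 7: x = 7
step 8: x = 36
step 9: x = 63
step 10: x = 64
This matches the trace at every step.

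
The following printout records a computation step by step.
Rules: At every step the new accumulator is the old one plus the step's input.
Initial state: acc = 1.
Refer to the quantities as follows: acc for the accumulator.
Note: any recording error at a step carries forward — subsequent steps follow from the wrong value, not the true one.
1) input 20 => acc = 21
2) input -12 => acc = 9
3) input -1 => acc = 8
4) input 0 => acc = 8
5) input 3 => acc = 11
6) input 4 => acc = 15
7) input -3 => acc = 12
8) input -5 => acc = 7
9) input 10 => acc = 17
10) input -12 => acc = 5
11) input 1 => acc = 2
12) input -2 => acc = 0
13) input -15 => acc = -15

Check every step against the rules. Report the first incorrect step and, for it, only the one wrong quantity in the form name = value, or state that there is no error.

step 11, acc = 6

step 1: acc = 1 + 20 = 21 -> verified
step 2: acc = 21 + -12 = 9 -> no discrepancy
step 3: acc = 9 + -1 = 8 -> confirmed correct
step 4: acc = 8 + 0 = 8 -> checks out
step 5: acc = 8 + 3 = 11 -> confirmed correct
step 6: acc = 11 + 4 = 15 -> matches
step 7: acc = 15 + -3 = 12 -> matches
step 8: acc = 12 + -5 = 7 -> verified
step 9: acc = 7 + 10 = 17 -> checks out
step 10: acc = 17 + -12 = 5 -> confirmed correct
step 11: acc = 5 + 1 = 6 -> first mismatch against the printout
So the first discrepancy is step 11, where the right value is acc = 6.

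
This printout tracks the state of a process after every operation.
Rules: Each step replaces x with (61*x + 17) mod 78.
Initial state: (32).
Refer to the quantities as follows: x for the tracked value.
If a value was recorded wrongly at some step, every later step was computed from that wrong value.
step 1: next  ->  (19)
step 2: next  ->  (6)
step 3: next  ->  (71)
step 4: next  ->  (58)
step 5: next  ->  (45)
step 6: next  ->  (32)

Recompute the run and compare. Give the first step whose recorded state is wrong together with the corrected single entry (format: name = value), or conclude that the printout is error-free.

no error

1. x = (61*32 + 17) mod 78 = 19 (in agreement)
2. x = (61*19 + 17) mod 78 = 6 (no discrepancy)
3. x = (61*6 + 17) mod 78 = 71 (checks out)
4. x = (61*71 + 17) mod 78 = 58 (in agreement)
5. x = (61*58 + 17) mod 78 = 45 (agrees with the printout)
6. x = (61*45 + 17) mod 78 = 32 (confirmed correct)
Every step is consistent.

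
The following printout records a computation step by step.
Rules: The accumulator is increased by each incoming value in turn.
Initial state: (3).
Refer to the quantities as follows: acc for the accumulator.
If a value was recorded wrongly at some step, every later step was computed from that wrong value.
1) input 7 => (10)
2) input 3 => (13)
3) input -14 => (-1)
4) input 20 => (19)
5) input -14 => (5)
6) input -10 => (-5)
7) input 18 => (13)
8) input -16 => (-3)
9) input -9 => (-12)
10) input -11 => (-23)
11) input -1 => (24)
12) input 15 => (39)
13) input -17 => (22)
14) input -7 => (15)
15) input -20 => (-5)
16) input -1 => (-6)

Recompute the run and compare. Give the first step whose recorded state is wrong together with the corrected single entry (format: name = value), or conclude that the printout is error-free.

step 11, acc = -24

Recomputing the run from the initial state:
step 1: acc = 10
step 2: acc = 13
step 3: acc = -1
step 4: acc = 19
step 5: acc = 5
step 6: acc = -5
step 7: acc = 13
step 8: acc = -3
step 9: acc = -12
step 10: acc = -23
step 11: acc = -24
step 12: acc = -9
step 13: acc = -26
step 14: acc = -33
step 15: acc = -53
step 16: acc = -54
The first disagreement with the printout is at step 11, where the value should be acc = -24.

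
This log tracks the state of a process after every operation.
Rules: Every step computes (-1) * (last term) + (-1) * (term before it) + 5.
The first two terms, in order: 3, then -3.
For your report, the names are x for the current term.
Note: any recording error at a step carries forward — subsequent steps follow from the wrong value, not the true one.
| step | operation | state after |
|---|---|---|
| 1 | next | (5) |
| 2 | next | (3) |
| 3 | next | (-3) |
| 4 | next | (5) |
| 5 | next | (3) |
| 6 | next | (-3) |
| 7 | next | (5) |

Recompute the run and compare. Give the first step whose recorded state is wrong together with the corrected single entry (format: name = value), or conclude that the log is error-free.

Recomputing the run from the initial state:
step 1: x = 5
step 2: x = 3
step 3: x = -3
step 4: x = 5
step 5: x = 3
step 6: x = -3
step 7: x = 5
This matches the log at every step.

no error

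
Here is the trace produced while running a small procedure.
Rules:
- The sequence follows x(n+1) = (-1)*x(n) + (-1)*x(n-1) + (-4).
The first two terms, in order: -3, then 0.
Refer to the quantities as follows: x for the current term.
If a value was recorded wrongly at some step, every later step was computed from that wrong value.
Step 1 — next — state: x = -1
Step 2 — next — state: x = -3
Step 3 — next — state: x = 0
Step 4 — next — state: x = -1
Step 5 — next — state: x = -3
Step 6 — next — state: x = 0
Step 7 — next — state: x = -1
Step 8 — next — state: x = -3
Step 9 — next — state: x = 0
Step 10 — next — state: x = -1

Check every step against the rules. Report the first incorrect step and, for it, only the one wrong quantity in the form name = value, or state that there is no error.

no error

Recomputing the run from the initial state:
step 1: x = -1
step 2: x = -3
step 3: x = 0
step 4: x = -1
step 5: x = -3
step 6: x = 0
step 7: x = -1
step 8: x = -3
step 9: x = 0
step 10: x = -1
This matches the trace at every step.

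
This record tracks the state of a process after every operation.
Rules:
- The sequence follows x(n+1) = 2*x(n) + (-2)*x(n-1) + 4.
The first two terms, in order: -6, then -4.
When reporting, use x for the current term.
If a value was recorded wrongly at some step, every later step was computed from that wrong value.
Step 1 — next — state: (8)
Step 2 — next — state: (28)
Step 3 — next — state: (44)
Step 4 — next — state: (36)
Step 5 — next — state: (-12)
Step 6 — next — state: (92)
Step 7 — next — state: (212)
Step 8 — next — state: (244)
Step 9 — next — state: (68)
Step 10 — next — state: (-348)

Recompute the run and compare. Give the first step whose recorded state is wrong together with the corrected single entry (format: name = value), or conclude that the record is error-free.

step 6, x = -92

Step 1: x = 2*(-4) + (-2)*(-6) + (4) = 8 — matches.
Step 2: x = 2*(8) + (-2)*(-4) + (4) = 28 — exactly as logged.
Step 3: x = 2*(28) + (-2)*(8) + (4) = 44 — same as recorded.
Step 4: x = 2*(44) + (-2)*(28) + (4) = 36 — consistent with the record.
Step 5: x = 2*(36) + (-2)*(44) + (4) = -12 — same as recorded.
Step 6: x = 2*(-12) + (-2)*(36) + (4) = -92 — a discrepancy with the record.
Conclusion: step 6 carries the first error; the entry should be x = -92.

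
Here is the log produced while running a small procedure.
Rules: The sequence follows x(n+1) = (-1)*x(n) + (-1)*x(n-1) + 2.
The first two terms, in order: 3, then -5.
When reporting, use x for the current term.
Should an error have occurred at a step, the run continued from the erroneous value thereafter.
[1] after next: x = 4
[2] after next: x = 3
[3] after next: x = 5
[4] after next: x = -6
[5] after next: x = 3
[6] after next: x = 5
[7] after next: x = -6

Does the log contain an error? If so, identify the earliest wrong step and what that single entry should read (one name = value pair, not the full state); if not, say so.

step 3, x = -5

Step 1: x = -1*(-5) + (-1)*(3) + (2) = 4 — same as recorded.
Step 2: x = -1*(4) + (-1)*(-5) + (2) = 3 — verified.
Step 3: x = -1*(3) + (-1)*(4) + (2) = -5 — the recorded entry deviates here.
First incorrect step: 3; the correct value is x = -5.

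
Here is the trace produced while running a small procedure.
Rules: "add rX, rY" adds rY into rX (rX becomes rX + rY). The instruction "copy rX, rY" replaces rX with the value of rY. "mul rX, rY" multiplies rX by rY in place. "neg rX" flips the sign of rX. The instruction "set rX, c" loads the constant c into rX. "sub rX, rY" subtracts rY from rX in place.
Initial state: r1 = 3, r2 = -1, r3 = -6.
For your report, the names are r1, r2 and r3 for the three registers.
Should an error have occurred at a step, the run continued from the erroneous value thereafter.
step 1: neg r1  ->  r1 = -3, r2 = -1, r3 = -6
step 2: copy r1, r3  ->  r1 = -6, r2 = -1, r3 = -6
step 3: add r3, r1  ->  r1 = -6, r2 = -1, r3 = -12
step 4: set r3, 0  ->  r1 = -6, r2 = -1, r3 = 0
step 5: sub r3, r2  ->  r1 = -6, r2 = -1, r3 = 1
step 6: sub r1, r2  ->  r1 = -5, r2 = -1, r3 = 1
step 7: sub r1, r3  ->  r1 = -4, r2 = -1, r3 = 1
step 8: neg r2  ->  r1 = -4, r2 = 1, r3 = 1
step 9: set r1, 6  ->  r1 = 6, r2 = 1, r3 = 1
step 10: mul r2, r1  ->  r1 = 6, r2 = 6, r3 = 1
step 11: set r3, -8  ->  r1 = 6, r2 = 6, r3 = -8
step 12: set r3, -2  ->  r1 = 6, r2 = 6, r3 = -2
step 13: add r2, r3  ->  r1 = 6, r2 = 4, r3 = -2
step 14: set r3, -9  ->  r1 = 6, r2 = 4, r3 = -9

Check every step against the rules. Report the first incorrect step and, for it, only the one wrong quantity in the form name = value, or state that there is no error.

step 7, r1 = -6

1. r1 = -(3) = -3 (confirmed correct)
2. r1 = -6 (no discrepancy)
3. r3 = -6 + -6 = -12 (matches)
4. r3 = 0 (exactly as logged)
5. r3 = 0 - -1 = 1 (no discrepancy)
6. r1 = -6 - -1 = -5 (consistent with the trace)
7. r1 = -5 - 1 = -6 (the trace has a different value)
So the first discrepancy is step 7, where the right value is r1 = -6.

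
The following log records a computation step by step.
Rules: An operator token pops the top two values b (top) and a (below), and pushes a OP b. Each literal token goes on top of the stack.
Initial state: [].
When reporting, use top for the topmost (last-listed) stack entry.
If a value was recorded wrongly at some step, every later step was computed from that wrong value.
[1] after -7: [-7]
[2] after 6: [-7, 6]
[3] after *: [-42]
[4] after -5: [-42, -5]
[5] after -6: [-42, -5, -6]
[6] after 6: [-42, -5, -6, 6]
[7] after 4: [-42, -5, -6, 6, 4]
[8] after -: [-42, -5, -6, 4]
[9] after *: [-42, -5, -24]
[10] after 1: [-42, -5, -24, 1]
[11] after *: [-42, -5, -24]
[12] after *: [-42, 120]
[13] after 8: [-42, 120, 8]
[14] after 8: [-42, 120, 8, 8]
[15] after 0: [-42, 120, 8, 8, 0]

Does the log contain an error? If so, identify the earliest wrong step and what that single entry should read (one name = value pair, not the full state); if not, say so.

step 8, top = 2

step 1: push -7: top = -7 -> agrees with the log
step 2: push 6: top = 6 -> verified
step 3: -7 * 6 = -42 -> checks out
step 4: push -5: top = -5 -> consistent with the log
step 5: push -6: top = -6 -> in agreement
step 6: push 6: top = 6 -> same as recorded
step 7: push 4: top = 4 -> confirmed correct
step 8: 6 - 4 = 2 -> a discrepancy with the log
Conclusion: step 8 carries the first error; the entry should be top = 2.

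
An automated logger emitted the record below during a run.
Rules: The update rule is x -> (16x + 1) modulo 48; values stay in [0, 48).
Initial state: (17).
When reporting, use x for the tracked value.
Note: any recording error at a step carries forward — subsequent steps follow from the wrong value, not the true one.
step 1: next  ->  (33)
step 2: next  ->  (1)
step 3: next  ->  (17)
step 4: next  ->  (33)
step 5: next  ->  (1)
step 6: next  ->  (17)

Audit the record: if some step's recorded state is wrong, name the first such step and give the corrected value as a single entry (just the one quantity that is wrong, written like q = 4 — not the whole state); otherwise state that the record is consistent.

no error

step 1: x = (16*17 + 1) mod 48 = 33 -> no discrepancy
step 2: x = (16*33 + 1) mod 48 = 1 -> matches
step 3: x = (16*1 + 1) mod 48 = 17 -> matches
step 4: x = (16*17 + 1) mod 48 = 33 -> verified
step 5: x = (16*33 + 1) mod 48 = 1 -> agrees with the record
step 6: x = (16*1 + 1) mod 48 = 17 -> same as recorded
Each recorded entry agrees with the recomputation.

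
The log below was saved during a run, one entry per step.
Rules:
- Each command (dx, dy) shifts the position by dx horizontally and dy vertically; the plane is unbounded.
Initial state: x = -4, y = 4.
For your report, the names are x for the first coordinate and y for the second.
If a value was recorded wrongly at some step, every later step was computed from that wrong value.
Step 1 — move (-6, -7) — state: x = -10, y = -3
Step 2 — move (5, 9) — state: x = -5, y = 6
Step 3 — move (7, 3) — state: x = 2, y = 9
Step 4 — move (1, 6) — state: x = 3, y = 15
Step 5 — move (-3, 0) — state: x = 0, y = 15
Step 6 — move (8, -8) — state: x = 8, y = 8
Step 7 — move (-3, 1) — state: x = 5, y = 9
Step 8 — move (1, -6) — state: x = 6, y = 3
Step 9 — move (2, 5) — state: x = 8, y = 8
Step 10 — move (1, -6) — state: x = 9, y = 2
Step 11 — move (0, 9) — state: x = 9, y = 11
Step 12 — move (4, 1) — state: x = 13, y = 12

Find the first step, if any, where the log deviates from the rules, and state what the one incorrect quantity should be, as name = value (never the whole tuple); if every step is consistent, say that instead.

step 6, y = 7

Step 1: x = -4 + (-6) = -10, y = 4 + (-7) = -3 — matches.
Step 2: x = -10 + (5) = -5, y = -3 + (9) = 6 — agrees with the log.
Step 3: x = -5 + (7) = 2, y = 6 + (3) = 9 — consistent with the log.
Step 4: x = 2 + (1) = 3, y = 9 + (6) = 15 — consistent with the log.
Step 5: x = 3 + (-3) = 0, y = 15 + (0) = 15 — no discrepancy.
Step 6: x = 0 + (8) = 8, y = 15 + (-8) = 7 — this is not what the log shows.
Conclusion: step 6 carries the first error; the entry should be y = 7.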